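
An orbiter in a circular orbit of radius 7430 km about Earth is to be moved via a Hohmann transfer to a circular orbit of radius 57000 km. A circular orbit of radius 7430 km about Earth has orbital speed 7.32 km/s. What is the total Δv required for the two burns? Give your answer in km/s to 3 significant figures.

Δv = 3.79 km/s

From the circular-orbit relation v² = μ/r at r = 7430 km: μ = v²r = (7.32)² × 7430 = 3.98117×10^5 km³/s².
Semi-major axis of the transfer orbit: a_t = (7430 + 57000)/2 = 32215 km.
Circular speed at r₁: v₁ = √(μ/r₁) = √(3.98117×10^5/7430) = 7.32000 km/s.
Transfer-orbit speed at r₁ (v² = μ(2/r − 1/a)): v_p = √[μ(2/r₁ − 1/a_t)] = 9.73687 km/s.
First burn Δv₁ = |v_p − v₁| = 2.41687 km/s.
Circular speed at r₂: v₂ = √(μ/r₂) = 2.64282 km/s.
Transfer-orbit speed at r₂: v_a = √[μ(2/r₂ − 1/a_t)] = 1.26921 km/s.
Second burn Δv₂ = |v₂ − v_a| = 1.37361 km/s.
Δv = Δv₁ + Δv₂ = 2.41687 + 1.37361 = 3.790 km/s.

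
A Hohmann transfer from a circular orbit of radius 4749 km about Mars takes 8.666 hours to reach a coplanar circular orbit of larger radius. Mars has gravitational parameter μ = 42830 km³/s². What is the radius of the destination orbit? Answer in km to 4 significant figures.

r₂ = 27580 km

Transfer time t = 8.666 hours = 31197.6 s, and t = π√(a_t³/μ).
So a_t = (μ t²/π²)^(1/3) = (42830 × (31197.6)² / π²)^(1/3) = 16165 km.
Since a_t = (r₁ + r₂)/2, r₂ = 2a_t − r₁ = 2×16165 − 4749 = 27581 km.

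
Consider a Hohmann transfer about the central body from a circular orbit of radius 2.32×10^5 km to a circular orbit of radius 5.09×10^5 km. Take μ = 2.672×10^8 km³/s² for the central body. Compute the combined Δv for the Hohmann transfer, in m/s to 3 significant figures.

Δv = 10600 m/s

Transfer-ellipse semi-major axis a_t = (r₁ + r₂)/2 = (2.320×10^5 + 5.090×10^5)/2 = 3.705×10^5 km.
Circular speed at r₁: v₁ = √(μ/r₁) = √(2.672×10^8/2.320×10^5) = 33.937 km/s.
On the transfer ellipse at r₁, vis-viva gives v_p = √[μ(2/r₁ − 1/a_t)] = 39.778 km/s.
First burn Δv₁ = |v_p − v₁| = 5.841 km/s.
Circular speed at r₂: v₂ = √(μ/r₂) = 22.9118 km/s.
Transfer-orbit speed at r₂: v_a = √[μ(2/r₂ − 1/a_t)] = 18.1305 km/s.
Second burn Δv₂ = |v₂ − v_a| = 4.781 km/s.
Total Δv = Δv₁ + Δv₂ = 10.62 km/s.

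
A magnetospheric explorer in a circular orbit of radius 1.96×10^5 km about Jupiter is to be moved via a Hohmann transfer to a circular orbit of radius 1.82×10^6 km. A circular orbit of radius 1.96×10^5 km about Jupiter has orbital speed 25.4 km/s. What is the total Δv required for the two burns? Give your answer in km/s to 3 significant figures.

Δv = 13.4 km/s

From the circular-orbit relation v² = μ/r at r = 1.96×10^5 km: μ = v²r = (25.4)² × 1.96×10^5 = 1.26451×10^8 km³/s².
Transfer-ellipse semi-major axis a_t = (r₁ + r₂)/2 = (1.960×10^5 + 1.820×10^6)/2 = 1.008×10^6 km.
Circular speed at r₁: v₁ = √(μ/r₁) = √(1.26451×10^8/1.960×10^5) = 25.40 km/s.
On the transfer ellipse at r₁, v² = μ(2/r − 1/a) gives v_p = √[μ(2/r₁ − 1/a_t)] = 34.13 km/s.
First burn Δv₁ = |v_p − v₁| = 8.730 km/s.
Circular speed at r₂: v₂ = √(μ/r₂) = 8.3354 km/s.
Transfer-orbit speed at r₂: v_a = √[μ(2/r₂ − 1/a_t)] = 3.6756 km/s.
Second burn Δv₂ = |v₂ − v_a| = 4.660 km/s.
Total Δv = Δv₁ + Δv₂ = 13.39 km/s.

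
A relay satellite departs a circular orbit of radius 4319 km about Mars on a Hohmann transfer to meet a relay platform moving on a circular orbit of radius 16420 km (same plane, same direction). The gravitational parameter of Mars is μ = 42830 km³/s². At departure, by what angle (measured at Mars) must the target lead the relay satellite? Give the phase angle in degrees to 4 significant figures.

φ = 89.67°

Semi-major axis of the transfer orbit: a_t = (4319 + 16420)/2 = 10369.5 km.
The half-period of the transfer ellipse is t = π√(a_t³/μ) = 16029 s.
The target's mean motion on its circular orbit is ω₂ = √(μ/r₂³) = 9.8359×10^-5 rad/s.
Angle swept by the target during transfer: ω₂·t = 1.5766 rad = 90.33°.
Arrival is 180° from departure on the ellipse, so φ = 180° − 90.33° = 89.67°.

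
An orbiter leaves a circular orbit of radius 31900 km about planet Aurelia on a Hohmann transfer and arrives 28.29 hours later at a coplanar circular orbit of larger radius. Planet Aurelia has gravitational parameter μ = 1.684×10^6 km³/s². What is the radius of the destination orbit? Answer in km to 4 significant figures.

r₂ = 2.100×10^5 km

Transfer time t = 28.29 hours = 1.01844×10^5 s, and t = π√(a_t³/μ).
So a_t = (μ t²/π²)^(1/3) = (1.684×10^6 × (1.01844×10^5)² / π²)^(1/3) = 1.2096×10^5 km.
Since a_t = (r₁ + r₂)/2, r₂ = 2a_t − r₁ = 2×1.2096×10^5 − 31900 = 2.1002×10^5 km.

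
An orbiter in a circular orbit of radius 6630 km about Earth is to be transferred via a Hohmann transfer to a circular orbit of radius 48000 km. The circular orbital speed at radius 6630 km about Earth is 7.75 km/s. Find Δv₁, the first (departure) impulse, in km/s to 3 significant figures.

Δv₁ = 2.52 km/s

From the circular-orbit relation v² = μ/r at r = 6630 km: μ = v²r = (7.75)² × 6630 = 3.98214×10^5 km³/s².
Semi-major axis of the transfer orbit: a_t = (6630 + 48000)/2 = 27315 km.
On the circular orbit at r = 6630 km, v_c = √(μ/r) = 7.7500 km/s.
Vis-viva on the transfer ellipse at r = 6630 km gives v_t = √[μ(2/r − 1/a_t)] = 10.274 km/s.
Δv₁ = |v_t − v_c| = |10.274 − 7.7500| = 2.524 km/s.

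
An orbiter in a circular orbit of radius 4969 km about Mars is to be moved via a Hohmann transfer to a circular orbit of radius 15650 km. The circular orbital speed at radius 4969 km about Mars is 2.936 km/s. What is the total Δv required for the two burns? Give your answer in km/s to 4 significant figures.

From the circular-orbit relation v² = μ/r at r = 4969 km: μ = v²r = (2.936)² × 4969 = 42833.3 km³/s².
Transfer-ellipse semi-major axis a_t = (r₁ + r₂)/2 = (4969 + 15650)/2 = 10309.5 km.
At r₁ the circular-orbit speed is v₁ = √(μ/r₁) = 2.9360 km/s.
Transfer-orbit speed at r₁ (vis-viva): v_p = √[μ(2/r₁ − 1/a_t)] = 3.6174 km/s.
First burn Δv₁ = |v_p − v₁| = 0.6814 km/s.
At r₂, v₂ = √(μ/r₂) = 1.65437 km/s.
Transfer-orbit speed at r₂: v_a = √[μ(2/r₂ − 1/a_t)] = 1.14855 km/s.
Second burn Δv₂ = |v₂ − v_a| = 0.5058 km/s.
Total Δv = Δv₁ + Δv₂ = 1.187 km/s.

Δv = 1.187 km/s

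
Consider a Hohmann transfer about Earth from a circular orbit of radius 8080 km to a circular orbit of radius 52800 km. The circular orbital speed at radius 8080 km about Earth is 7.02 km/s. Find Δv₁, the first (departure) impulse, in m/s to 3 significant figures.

From the circular-orbit relation v² = μ/r at r = 8080 km: μ = v²r = (7.02)² × 8080 = 3.98186×10^5 km³/s².
Semi-major axis of the transfer orbit: a_t = (8080 + 52800)/2 = 30440 km.
Circular speed at r = 8080 km: v_c = √(μ/r) = 7.020 km/s.
Vis-viva on the transfer ellipse at r = 8080 km gives v_t = √[μ(2/r − 1/a_t)] = 9.246 km/s.
Δv₁ = |v_t − v_c| = |9.246 − 7.020| = 2.226 km/s.

Δv₁ = 2230 m/s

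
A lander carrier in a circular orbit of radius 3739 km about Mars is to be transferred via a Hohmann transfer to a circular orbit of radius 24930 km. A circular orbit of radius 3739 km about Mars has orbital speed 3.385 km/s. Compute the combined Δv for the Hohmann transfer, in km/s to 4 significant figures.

From the circular-orbit relation v² = μ/r at r = 3739 km: μ = v²r = (3.385)² × 3739 = 42842.3 km³/s².
Transfer-ellipse semi-major axis a_t = (r₁ + r₂)/2 = (3739 + 24930)/2 = 14334.5 km.
Circular speed at r₁: v₁ = √(μ/r₁) = √(42842.3/3739) = 3.385 km/s.
Transfer-orbit speed at r₁ (vis-viva): v_p = √[μ(2/r₁ − 1/a_t)] = 4.464 km/s.
First burn Δv₁ = |v_p − v₁| = 1.079 km/s.
Circular speed at r₂: v₂ = √(μ/r₂) = 1.3109 km/s.
Transfer-orbit speed at r₂: v_a = √[μ(2/r₂ − 1/a_t)] = 0.66952 km/s.
Second burn Δv₂ = |v₂ − v_a| = 0.6414 km/s.
Total Δv = Δv₁ + Δv₂ = 1.720 km/s.

Δv = 1.720 km/s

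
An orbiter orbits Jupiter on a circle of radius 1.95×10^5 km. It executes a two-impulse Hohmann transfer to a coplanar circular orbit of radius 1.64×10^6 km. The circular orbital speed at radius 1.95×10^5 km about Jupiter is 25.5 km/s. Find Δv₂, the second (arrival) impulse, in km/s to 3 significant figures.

From the circular-orbit relation v² = μ/r at r = 1.95×10^5 km: μ = v²r = (25.5)² × 1.95×10^5 = 1.26799×10^8 km³/s².
Semi-major axis of the transfer orbit: a_t = (1.950×10^5 + 1.640×10^6)/2 = 9.175×10^5 km.
Circular speed at r = 1.640×10^6 km: v_c = √(μ/r) = 8.793 km/s.
Vis-viva on the transfer ellipse at r = 1.640×10^6 km gives v_t = √[μ(2/r − 1/a_t)] = 4.054 km/s.
Δv₂ = |v_t − v_c| = |4.054 − 8.793| = 4.739 km/s.

Δv₂ = 4.74 km/s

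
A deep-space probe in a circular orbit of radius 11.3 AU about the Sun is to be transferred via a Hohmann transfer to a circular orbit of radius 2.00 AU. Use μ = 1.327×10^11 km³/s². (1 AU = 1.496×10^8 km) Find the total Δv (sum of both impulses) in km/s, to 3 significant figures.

Δv = 10.4 km/s

In km: r₁ = 11.3 × 1.496×10^8 = 1.69048×10^9 km; r₂ = 2.00 × 1.496×10^8 = 2.992×10^8 km.
Semi-major axis of the transfer orbit: a_t = (1.69048×10^9 + 2.992×10^8)/2 = 9.9484×10^8 km.
Circular speed at r₁: v₁ = √(μ/r₁) = √(1.327×10^11/1.69048×10^9) = 8.860 km/s.
Transfer-orbit speed at r₁ (vis-viva): v_a = √[μ(2/r₁ − 1/a_t)] = 4.859 km/s.
First burn Δv₁ = |v_a − v₁| = 4.001 km/s.
At r₂, v₂ = √(μ/r₂) = 21.060 km/s.
Transfer-orbit speed at r₂: v_p = √[μ(2/r₂ − 1/a_t)] = 27.453 km/s.
Second burn Δv₂ = |v₂ − v_p| = 6.393 km/s.
Δv = Δv₁ + Δv₂ = 4.001 + 6.393 = 10.39 km/s.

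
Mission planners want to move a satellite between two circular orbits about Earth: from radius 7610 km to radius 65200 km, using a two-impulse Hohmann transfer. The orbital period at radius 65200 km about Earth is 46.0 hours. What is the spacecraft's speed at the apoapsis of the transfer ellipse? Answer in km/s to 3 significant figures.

v = 1.13 km/s

From Kepler's third law T² = 4π²r³/μ at r = 65200 km, T = 46.0 hours = 46.0 × 3600 s = 1.656×10^5 s: μ = 4π²r³/T² = 3.99008×10^5 km³/s².
Transfer-ellipse semi-major axis a_t = (r₁ + r₂)/2 = (7610 + 65200)/2 = 36405 km.
The apoapsis of the transfer ellipse is at r = 65200 km.
Vis-viva: v = √[μ(2/r − 1/a_t)] = √[3.99008×10^5 × (2/65200 − 1/36405)] = 1.131 km/s.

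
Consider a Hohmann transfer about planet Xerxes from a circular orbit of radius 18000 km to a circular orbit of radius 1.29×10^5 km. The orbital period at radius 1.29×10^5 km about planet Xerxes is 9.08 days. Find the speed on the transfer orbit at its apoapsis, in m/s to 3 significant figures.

v = 511 m/s

From Kepler's third law T² = 4π²r³/μ at r = 1.29×10^5 km, T = 9.08 days = 9.08 × 86400 s = 7.84512×10^5 s: μ = 4π²r³/T² = 1.37699×10^5 km³/s².
Semi-major axis of the transfer orbit: a_t = (18000 + 1.290×10^5)/2 = 73500 km.
The apoapsis of the transfer ellipse is at r = 1.290×10^5 km.
From the vis-viva equation, v = √[μ(2/r − 1/a_t)] = 0.5113 km/s.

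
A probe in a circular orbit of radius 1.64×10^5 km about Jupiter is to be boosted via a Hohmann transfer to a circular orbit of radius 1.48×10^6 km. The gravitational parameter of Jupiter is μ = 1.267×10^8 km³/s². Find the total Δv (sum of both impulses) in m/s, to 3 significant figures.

Semi-major axis of the transfer orbit: a_t = (1.640×10^5 + 1.480×10^6)/2 = 8.220×10^5 km.
At r₁ the circular-orbit speed is v₁ = √(μ/r₁) = 27.795 km/s.
Transfer-orbit speed at r₁ (vis-viva): v_p = √[μ(2/r₁ − 1/a_t)] = 37.296 km/s.
First burn Δv₁ = |v_p − v₁| = 9.501 km/s.
Circular speed at r₂: v₂ = √(μ/r₂) = 9.2525 km/s.
Transfer-orbit speed at r₂: v_a = √[μ(2/r₂ − 1/a_t)] = 4.1328 km/s.
Second burn Δv₂ = |v₂ − v_a| = 5.120 km/s.
Total Δv = Δv₁ + Δv₂ = 14.62 km/s.

Δv = 14600 m/s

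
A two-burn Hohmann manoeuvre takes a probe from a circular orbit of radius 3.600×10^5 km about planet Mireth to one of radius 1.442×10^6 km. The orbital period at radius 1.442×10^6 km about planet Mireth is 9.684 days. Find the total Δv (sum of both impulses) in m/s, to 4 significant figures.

Δv = 9729 m/s

From Kepler's third law T² = 4π²r³/μ at r = 1.442×10^6 km, T = 9.684 days = 9.684 × 86400 s = 8.366976×10^5 s: μ = 4π²r³/T² = 1.69090×10^8 km³/s².
Transfer-ellipse semi-major axis a_t = (r₁ + r₂)/2 = (3.600×10^5 + 1.442×10^6)/2 = 9.010×10^5 km.
Circular speed at r₁: v₁ = √(μ/r₁) = √(1.69090×10^8/3.600×10^5) = 21.6724 km/s.
Transfer-orbit speed at r₁ (vis-viva): v_p = √[μ(2/r₁ − 1/a_t)] = 27.4175 km/s.
First burn Δv₁ = |v_p − v₁| = 5.745 km/s.
Circular speed at r₂: v₂ = √(μ/r₂) = 10.829 km/s.
Transfer-orbit speed at r₂: v_a = √[μ(2/r₂ − 1/a_t)] = 6.8449 km/s.
Second burn Δv₂ = |v₂ − v_a| = 3.984 km/s.
Δv = Δv₁ + Δv₂ = 5.745 + 3.984 = 9.729 km/s.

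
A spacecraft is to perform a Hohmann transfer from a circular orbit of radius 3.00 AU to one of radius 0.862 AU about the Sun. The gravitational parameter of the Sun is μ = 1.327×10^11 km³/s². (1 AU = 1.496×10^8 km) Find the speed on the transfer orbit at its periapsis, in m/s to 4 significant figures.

In km: r₁ = 3.00 × 1.496×10^8 = 4.488×10^8 km; r₂ = 0.862 × 1.496×10^8 = 1.289552×10^8 km.
Transfer-ellipse semi-major axis a_t = (r₁ + r₂)/2 = (4.488×10^8 + 1.289552×10^8)/2 = 2.888776×10^8 km.
The periapsis of the transfer ellipse is at r = 1.289552×10^8 km.
From the vis-viva equation, v = √[μ(2/r − 1/a_t)] = 39.98 km/s.

v = 39980 m/s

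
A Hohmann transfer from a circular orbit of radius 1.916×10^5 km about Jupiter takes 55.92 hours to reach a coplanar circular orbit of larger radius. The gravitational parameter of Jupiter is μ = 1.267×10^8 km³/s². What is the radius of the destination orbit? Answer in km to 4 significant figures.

Transfer time t = 55.92 hours = 2.01312×10^5 s, and t = π√(a_t³/μ).
So a_t = (μ t²/π²)^(1/3) = (1.267×10^8 × (2.01312×10^5)² / π²)^(1/3) = 8.0428×10^5 km.
Since a_t = (r₁ + r₂)/2, r₂ = 2a_t − r₁ = 2×8.0428×10^5 − 1.916×10^5 = 1.41696×10^6 km.

r₂ = 1.417×10^6 km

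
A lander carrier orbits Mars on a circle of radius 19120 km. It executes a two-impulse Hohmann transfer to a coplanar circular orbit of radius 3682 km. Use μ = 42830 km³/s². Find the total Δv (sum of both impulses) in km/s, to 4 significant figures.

Δv = 1.652 km/s

Semi-major axis of the transfer orbit: a_t = (19120 + 3682)/2 = 11401 km.
Circular speed at r₁: v₁ = √(μ/r₁) = √(42830/19120) = 1.49668 km/s.
On the transfer ellipse at r₁, vis-viva gives v_a = √[μ(2/r₁ − 1/a_t)] = 0.850551 km/s.
First burn Δv₁ = |v_a − v₁| = 0.6461 km/s.
At r₂, v₂ = √(μ/r₂) = 3.411 km/s.
Transfer-orbit speed at r₂: v_p = √[μ(2/r₂ − 1/a_t)] = 4.417 km/s.
Second burn Δv₂ = |v₂ − v_p| = 1.006 km/s.
Total Δv = Δv₁ + Δv₂ = 1.652 km/s.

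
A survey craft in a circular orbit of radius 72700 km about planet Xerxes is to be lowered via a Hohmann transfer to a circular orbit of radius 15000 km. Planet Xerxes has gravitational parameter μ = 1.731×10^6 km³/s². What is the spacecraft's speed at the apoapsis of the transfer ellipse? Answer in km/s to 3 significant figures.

v = 2.85 km/s

Semi-major axis of the transfer orbit: a_t = (72700 + 15000)/2 = 43850 km.
The apoapsis of the transfer ellipse is at r = 72700 km.
Applying v² = μ(2/r − 1/a_t): v = 2.854 km/s.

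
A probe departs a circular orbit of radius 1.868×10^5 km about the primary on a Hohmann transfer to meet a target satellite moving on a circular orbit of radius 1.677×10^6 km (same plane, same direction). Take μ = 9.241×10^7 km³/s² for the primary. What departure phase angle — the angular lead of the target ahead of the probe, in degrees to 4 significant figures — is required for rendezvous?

The Hohmann ellipse has a_t = (r₁ + r₂)/2 = 9.319×10^5 km.
Transfer time t = π√(a_t³/μ) = 2.9400×10^5 s.
Target angular speed ω₂ = √(μ/r₂³) = 4.4265×10^-6 rad/s.
Angle swept by the target during transfer: ω₂·t = 1.3014 rad = 74.56°.
The probe traverses 180° on the transfer ellipse, so the target must lead by 180° − 74.56° = 105.4°.

φ = 105.4°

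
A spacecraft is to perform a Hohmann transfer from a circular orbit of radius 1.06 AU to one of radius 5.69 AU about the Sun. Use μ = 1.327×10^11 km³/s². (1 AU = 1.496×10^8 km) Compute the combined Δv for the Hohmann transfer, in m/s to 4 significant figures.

Δv = 14120 m/s

In km: r₁ = 1.06 × 1.496×10^8 = 1.58576×10^8 km; r₂ = 5.69 × 1.496×10^8 = 8.51224×10^8 km.
Transfer-ellipse semi-major axis a_t = (r₁ + r₂)/2 = (1.58576×10^8 + 8.51224×10^8)/2 = 5.049×10^8 km.
At r₁ the circular-orbit speed is v₁ = √(μ/r₁) = 28.928 km/s.
On the transfer ellipse at r₁, vis-viva equation gives v_p = √[μ(2/r₁ − 1/a_t)] = 37.561 km/s.
First burn Δv₁ = |v_p − v₁| = 8.633 km/s.
Circular speed at r₂: v₂ = √(μ/r₂) = 12.4857 km/s.
Transfer-orbit speed at r₂: v_a = √[μ(2/r₂ − 1/a_t)] = 6.99729 km/s.
Second burn Δv₂ = |v₂ − v_a| = 5.488 km/s.
Total Δv = Δv₁ + Δv₂ = 14.12 km/s.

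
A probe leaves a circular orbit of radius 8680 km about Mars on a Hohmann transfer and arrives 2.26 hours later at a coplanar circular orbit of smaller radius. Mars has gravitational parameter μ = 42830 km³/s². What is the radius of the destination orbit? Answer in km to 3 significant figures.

Transfer time t = 2.26 hours = 8136 s, and t = π√(a_t³/μ).
So a_t = (μ t²/π²)^(1/3) = (42830 × (8136)² / π²)^(1/3) = 6598.2 km.
Since a_t = (r₁ + r₂)/2, r₂ = 2a_t − r₁ = 2×6598.2 − 8680 = 4516.4 km.

r₂ = 4520 km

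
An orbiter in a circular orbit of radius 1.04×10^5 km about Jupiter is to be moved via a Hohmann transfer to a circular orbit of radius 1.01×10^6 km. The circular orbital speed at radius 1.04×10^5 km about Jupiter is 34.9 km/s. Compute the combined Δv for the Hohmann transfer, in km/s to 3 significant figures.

Δv = 18.5 km/s

From the circular-orbit relation v² = μ/r at r = 1.04×10^5 km: μ = v²r = (34.9)² × 1.04×10^5 = 1.26673×10^8 km³/s².
Transfer-ellipse semi-major axis a_t = (r₁ + r₂)/2 = (1.040×10^5 + 1.010×10^6)/2 = 5.570×10^5 km.
At r₁ the circular-orbit speed is v₁ = √(μ/r₁) = 34.90 km/s.
Transfer-orbit speed at r₁ (v² = μ(2/r − 1/a)): v_p = √[μ(2/r₁ − 1/a_t)] = 47.00 km/s.
First burn Δv₁ = |v_p − v₁| = 12.10 km/s.
At r₂, v₂ = √(μ/r₂) = 11.199 km/s.
Transfer-orbit speed at r₂: v_a = √[μ(2/r₂ − 1/a_t)] = 4.8392 km/s.
Second burn Δv₂ = |v₂ − v_a| = 6.360 km/s.
Total Δv = Δv₁ + Δv₂ = 18.46 km/s.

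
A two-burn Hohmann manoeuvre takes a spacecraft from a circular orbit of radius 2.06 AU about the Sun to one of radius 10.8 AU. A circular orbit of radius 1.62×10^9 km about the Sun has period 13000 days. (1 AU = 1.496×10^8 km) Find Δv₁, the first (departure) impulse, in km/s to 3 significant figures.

From Kepler's third law T² = 4π²r³/μ at r = 1.62×10^9 km, T = 13000 days = 13000 × 86400 s = 1.1232×10^9 s: μ = 4π²r³/T² = 1.33043×10^11 km³/s².
In km: r₁ = 2.06 × 1.496×10^8 = 3.08176×10^8 km; r₂ = 10.8 × 1.496×10^8 = 1.61568×10^9 km.
The Hohmann ellipse has a_t = (r₁ + r₂)/2 = 9.61928×10^8 km.
On the circular orbit at r = 3.08176×10^8 km, v_c = √(μ/r) = 20.78 km/s.
Vis-viva on the transfer ellipse at r = 3.08176×10^8 km gives v_t = √[μ(2/r − 1/a_t)] = 26.93 km/s.
Δv₁ = |v_t − v_c| = |26.93 − 20.78| = 6.150 km/s.

Δv₁ = 6.15 km/s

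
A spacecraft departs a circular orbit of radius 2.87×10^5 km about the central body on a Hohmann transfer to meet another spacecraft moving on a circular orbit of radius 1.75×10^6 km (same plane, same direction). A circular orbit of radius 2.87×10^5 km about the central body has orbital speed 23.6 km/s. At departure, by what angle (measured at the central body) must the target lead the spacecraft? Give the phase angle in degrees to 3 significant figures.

From the circular-orbit relation v² = μ/r at r = 2.87×10^5 km: μ = v²r = (23.6)² × 2.87×10^5 = 1.59848×10^8 km³/s².
Transfer-ellipse semi-major axis a_t = (r₁ + r₂)/2 = (2.870×10^5 + 1.750×10^6)/2 = 1.0185×10^6 km.
Transfer time t = π√(a_t³/μ) = 2.5541×10^5 s.
The target's mean motion on its circular orbit is ω₂ = √(μ/r₂³) = 5.4613×10^-6 rad/s.
Angle swept by the target during transfer: ω₂·t = 1.3949 rad = 79.92°.
The spacecraft traverses 180° on the transfer ellipse, so the target must lead by 180° − 79.92° = 100°.

φ = 100°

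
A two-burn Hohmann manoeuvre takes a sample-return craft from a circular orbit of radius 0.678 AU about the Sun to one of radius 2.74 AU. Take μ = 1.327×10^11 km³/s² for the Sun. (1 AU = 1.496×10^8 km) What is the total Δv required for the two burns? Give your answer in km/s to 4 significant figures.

Δv = 16.29 km/s

In km: r₁ = 0.678 × 1.496×10^8 = 1.014288×10^8 km; r₂ = 2.74 × 1.496×10^8 = 4.09904×10^8 km.
Semi-major axis of the transfer orbit: a_t = (1.014288×10^8 + 4.09904×10^8)/2 = 2.556664×10^8 km.
At r₁ the circular-orbit speed is v₁ = √(μ/r₁) = 36.1705 km/s.
On the transfer ellipse at r₁, v² = μ(2/r − 1/a) gives v_p = √[μ(2/r₁ − 1/a_t)] = 45.7993 km/s.
First burn Δv₁ = |v_p − v₁| = 9.629 km/s.
At r₂, v₂ = √(μ/r₂) = 17.99 km/s.
Transfer-orbit speed at r₂: v_a = √[μ(2/r₂ − 1/a_t)] = 11.33 km/s.
Second burn Δv₂ = |v₂ − v_a| = 6.660 km/s.
Total Δv = Δv₁ + Δv₂ = 16.29 km/s.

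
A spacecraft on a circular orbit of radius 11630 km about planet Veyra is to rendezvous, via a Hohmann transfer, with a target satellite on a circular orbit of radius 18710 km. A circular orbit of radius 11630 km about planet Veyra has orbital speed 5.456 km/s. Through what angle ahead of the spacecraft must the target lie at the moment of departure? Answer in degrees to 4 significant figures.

From the circular-orbit relation v² = μ/r at r = 11630 km: μ = v²r = (5.456)² × 11630 = 3.46201×10^5 km³/s².
Transfer-ellipse semi-major axis a_t = (r₁ + r₂)/2 = (11630 + 18710)/2 = 15170 km.
The half-period of the transfer ellipse is t = π√(a_t³/μ) = 9976.2 s.
Target angular speed ω₂ = √(μ/r₂³) = 2.2991×10^-4 rad/s.
Angle swept by the target during transfer: ω₂·t = 2.2936 rad = 131.41°.
Arrival is 180° from departure on the ellipse, so φ = 180° − 131.41° = 48.59°.

φ = 48.59°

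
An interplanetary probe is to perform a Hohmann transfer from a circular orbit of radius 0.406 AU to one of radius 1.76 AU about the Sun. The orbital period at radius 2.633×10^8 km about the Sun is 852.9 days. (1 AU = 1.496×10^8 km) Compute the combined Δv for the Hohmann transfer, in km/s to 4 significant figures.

From Kepler's third law T² = 4π²r³/μ at r = 2.633×10^8 km, T = 852.9 days = 852.9 × 86400 s = 7.369056×10^7 s: μ = 4π²r³/T² = 1.32705×10^11 km³/s².
In km: r₁ = 0.406 × 1.496×10^8 = 6.07376×10^7 km; r₂ = 1.76 × 1.496×10^8 = 2.63296×10^8 km.
Semi-major axis of the transfer orbit: a_t = (6.07376×10^7 + 2.63296×10^8)/2 = 1.620168×10^8 km.
At r₁ the circular-orbit speed is v₁ = √(μ/r₁) = 46.743 km/s.
On the transfer ellipse at r₁, vis-viva equation gives v_p = √[μ(2/r₁ − 1/a_t)] = 59.588 km/s.
First burn Δv₁ = |v_p − v₁| = 12.845 km/s.
At r₂, v₂ = √(μ/r₂) = 22.4503 km/s.
Transfer-orbit speed at r₂: v_a = √[μ(2/r₂ − 1/a_t)] = 13.7458 km/s.
Second burn Δv₂ = |v₂ − v_a| = 8.7045 km/s.
Total Δv = Δv₁ + Δv₂ = 21.55 km/s.

Δv = 21.55 km/s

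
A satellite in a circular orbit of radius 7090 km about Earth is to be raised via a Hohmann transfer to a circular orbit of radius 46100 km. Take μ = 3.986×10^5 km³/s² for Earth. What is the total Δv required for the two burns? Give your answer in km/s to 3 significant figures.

The Hohmann ellipse has a_t = (r₁ + r₂)/2 = 26595 km.
At r₁ the circular-orbit speed is v₁ = √(μ/r₁) = 7.498 km/s.
Transfer-orbit speed at r₁ (v² = μ(2/r − 1/a)): v_p = √[μ(2/r₁ − 1/a_t)] = 9.872 km/s.
First burn Δv₁ = |v_p − v₁| = 2.374 km/s.
At r₂, v₂ = √(μ/r₂) = 2.940 km/s.
Transfer-orbit speed at r₂: v_a = √[μ(2/r₂ − 1/a_t)] = 1.518 km/s.
Second burn Δv₂ = |v₂ − v_a| = 1.422 km/s.
Δv = Δv₁ + Δv₂ = 2.374 + 1.422 = 3.796 km/s.

Δv = 3.80 km/s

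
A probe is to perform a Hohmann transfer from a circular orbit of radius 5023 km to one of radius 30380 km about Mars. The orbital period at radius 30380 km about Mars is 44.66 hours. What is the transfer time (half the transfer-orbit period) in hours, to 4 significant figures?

t = 9.932 hours

From Kepler's third law T² = 4π²r³/μ at r = 30380 km, T = 44.66 hours = 44.66 × 3600 s = 1.60776×10^5 s: μ = 4π²r³/T² = 42823.3 km³/s².
The Hohmann ellipse has a_t = (r₁ + r₂)/2 = 17701.5 km.
Transfer time t = π√(a_t³/μ) = π√((17701.5)³ / 42823.3) = 35754 s.
Converting: 35754 s ÷ 3600 s/hour = 9.932 hours.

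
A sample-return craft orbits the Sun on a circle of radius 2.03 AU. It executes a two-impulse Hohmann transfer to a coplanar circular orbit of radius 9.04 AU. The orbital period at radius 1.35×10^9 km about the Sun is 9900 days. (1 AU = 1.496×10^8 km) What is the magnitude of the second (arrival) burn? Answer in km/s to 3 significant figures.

From Kepler's third law T² = 4π²r³/μ at r = 1.35×10^9 km, T = 9900 days = 9900 × 86400 s = 8.5536×10^8 s: μ = 4π²r³/T² = 1.32759×10^11 km³/s².
In km: r₁ = 2.03 × 1.496×10^8 = 3.03688×10^8 km; r₂ = 9.04 × 1.496×10^8 = 1.352384×10^9 km.
Semi-major axis of the transfer orbit: a_t = (3.03688×10^8 + 1.352384×10^9)/2 = 8.28036×10^8 km.
On the circular orbit at r = 1.352384×10^9 km, v_c = √(μ/r) = 9.908 km/s.
Vis-viva on the transfer ellipse at r = 1.352384×10^9 km gives v_t = √[μ(2/r − 1/a_t)] = 6.000 km/s.
Δv₂ = |v_t − v_c| = |6.000 − 9.908| = 3.908 km/s.

Δv₂ = 3.91 km/s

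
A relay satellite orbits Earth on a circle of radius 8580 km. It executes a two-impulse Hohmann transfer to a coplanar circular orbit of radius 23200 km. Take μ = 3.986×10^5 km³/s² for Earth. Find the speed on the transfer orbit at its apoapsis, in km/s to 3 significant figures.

Transfer-ellipse semi-major axis a_t = (r₁ + r₂)/2 = (8580 + 23200)/2 = 15890 km.
At apoapsis, r = 23200 km.
Vis-viva: v = √[μ(2/r − 1/a_t)] = √[3.986×10^5 × (2/23200 − 1/15890)] = 3.046 km/s.

v = 3.05 km/s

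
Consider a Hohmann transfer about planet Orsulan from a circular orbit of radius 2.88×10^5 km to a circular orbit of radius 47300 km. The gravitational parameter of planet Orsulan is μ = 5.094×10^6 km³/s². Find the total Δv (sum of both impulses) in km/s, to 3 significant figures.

The Hohmann ellipse has a_t = (r₁ + r₂)/2 = 1.6765×10^5 km.
Circular speed at r₁: v₁ = √(μ/r₁) = √(5.094×10^6/2.880×10^5) = 4.206 km/s.
On the transfer ellipse at r₁, vis-viva equation gives v_a = √[μ(2/r₁ − 1/a_t)] = 2.234 km/s.
First burn Δv₁ = |v_a − v₁| = 1.972 km/s.
Circular speed at r₂: v₂ = √(μ/r₂) = 10.378 km/s.
Transfer-orbit speed at r₂: v_p = √[μ(2/r₂ − 1/a_t)] = 13.602 km/s.
Second burn Δv₂ = |v₂ − v_p| = 3.224 km/s.
Δv = Δv₁ + Δv₂ = 1.972 + 3.224 = 5.196 km/s.

Δv = 5.20 km/s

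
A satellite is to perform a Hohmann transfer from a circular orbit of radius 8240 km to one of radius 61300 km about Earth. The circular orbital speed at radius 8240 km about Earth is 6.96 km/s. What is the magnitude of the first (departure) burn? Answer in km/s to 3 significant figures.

Δv₁ = 2.28 km/s

From the circular-orbit relation v² = μ/r at r = 8240 km: μ = v²r = (6.96)² × 8240 = 3.99159×10^5 km³/s².
The Hohmann ellipse has a_t = (r₁ + r₂)/2 = 34770 km.
Circular speed at r = 8240 km: v_c = √(μ/r) = 6.960 km/s.
Vis-viva on the transfer ellipse at r = 8240 km gives v_t = √[μ(2/r − 1/a_t)] = 9.241 km/s.
Δv₁ = |v_t − v_c| = |9.241 − 6.960| = 2.281 km/s.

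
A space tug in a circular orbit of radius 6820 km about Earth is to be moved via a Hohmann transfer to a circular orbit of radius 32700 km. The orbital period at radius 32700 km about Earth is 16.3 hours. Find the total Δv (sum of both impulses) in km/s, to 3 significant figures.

From Kepler's third law T² = 4π²r³/μ at r = 32700 km, T = 16.3 hours = 16.3 × 3600 s = 58680 s: μ = 4π²r³/T² = 4.00888×10^5 km³/s².
Semi-major axis of the transfer orbit: a_t = (6820 + 32700)/2 = 19760 km.
Circular speed at r₁: v₁ = √(μ/r₁) = √(4.00888×10^5/6820) = 7.667 km/s.
Transfer-orbit speed at r₁ (v² = μ(2/r − 1/a)): v_p = √[μ(2/r₁ − 1/a_t)] = 9.863 km/s.
First burn Δv₁ = |v_p − v₁| = 2.196 km/s.
At r₂, v₂ = √(μ/r₂) = 3.501 km/s.
Transfer-orbit speed at r₂: v_a = √[μ(2/r₂ − 1/a_t)] = 2.057 km/s.
Second burn Δv₂ = |v₂ − v_a| = 1.444 km/s.
Δv = Δv₁ + Δv₂ = 2.196 + 1.444 = 3.640 km/s.

Δv = 3.64 km/s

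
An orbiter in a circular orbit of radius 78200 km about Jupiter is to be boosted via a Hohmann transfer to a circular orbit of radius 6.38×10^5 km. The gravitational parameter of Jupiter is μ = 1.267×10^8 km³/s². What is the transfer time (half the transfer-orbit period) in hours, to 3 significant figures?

t = 16.6 hours

Transfer-ellipse semi-major axis a_t = (r₁ + r₂)/2 = (78200 + 6.380×10^5)/2 = 3.581×10^5 km.
Transfer time t = π√(a_t³/μ) = π√((3.581×10^5)³ / 1.267×10^8) = 59810 s.
Converting: 59810 s ÷ 3600 s/hour = 16.6 hours.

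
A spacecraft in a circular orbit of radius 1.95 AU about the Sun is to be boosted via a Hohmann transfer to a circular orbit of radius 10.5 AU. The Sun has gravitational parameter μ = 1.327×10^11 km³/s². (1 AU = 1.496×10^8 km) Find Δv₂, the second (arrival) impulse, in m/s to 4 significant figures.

Δv₂ = 4047 m/s

In km: r₁ = 1.95 × 1.496×10^8 = 2.9172×10^8 km; r₂ = 10.5 × 1.496×10^8 = 1.5708×10^9 km.
Semi-major axis of the transfer orbit: a_t = (2.9172×10^8 + 1.5708×10^9)/2 = 9.3126×10^8 km.
On the circular orbit at r = 1.5708×10^9 km, v_c = √(μ/r) = 9.191 km/s.
Transfer-orbit speed at the same r (vis-viva, a = a_t): v_t = √[μ(2/r − 1/a_t)] = 5.144 km/s.
Δv₂ = |v_t − v_c| = |5.144 − 9.191| = 4.047 km/s.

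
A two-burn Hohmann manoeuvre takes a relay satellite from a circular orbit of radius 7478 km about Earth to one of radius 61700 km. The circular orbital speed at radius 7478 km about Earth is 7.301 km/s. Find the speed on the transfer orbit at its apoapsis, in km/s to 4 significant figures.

v = 1.182 km/s

From the circular-orbit relation v² = μ/r at r = 7478 km: μ = v²r = (7.301)² × 7478 = 3.98612×10^5 km³/s².
Transfer-ellipse semi-major axis a_t = (r₁ + r₂)/2 = (7478 + 61700)/2 = 34589 km.
At apoapsis, r = 61700 km.
Applying v² = μ(2/r − 1/a_t): v = 1.182 km/s.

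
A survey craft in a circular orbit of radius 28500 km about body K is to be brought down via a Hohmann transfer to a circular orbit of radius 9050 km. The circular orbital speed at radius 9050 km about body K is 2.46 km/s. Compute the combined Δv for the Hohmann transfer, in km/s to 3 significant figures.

Δv = 0.995 km/s

From the circular-orbit relation v² = μ/r at r = 9050 km: μ = v²r = (2.46)² × 9050 = 54767.0 km³/s².
The Hohmann ellipse has a_t = (r₁ + r₂)/2 = 18775 km.
At r₁ the circular-orbit speed is v₁ = √(μ/r₁) = 1.3862 km/s.
Transfer-orbit speed at r₁ (vis-viva): v_a = √[μ(2/r₁ − 1/a_t)] = 0.96243 km/s.
First burn Δv₁ = |v_a − v₁| = 0.4238 km/s.
At r₂, v₂ = √(μ/r₂) = 2.4600 km/s.
Transfer-orbit speed at r₂: v_p = √[μ(2/r₂ − 1/a_t)] = 3.0309 km/s.
Second burn Δv₂ = |v₂ − v_p| = 0.5709 km/s.
Total Δv = Δv₁ + Δv₂ = 0.9947 km/s.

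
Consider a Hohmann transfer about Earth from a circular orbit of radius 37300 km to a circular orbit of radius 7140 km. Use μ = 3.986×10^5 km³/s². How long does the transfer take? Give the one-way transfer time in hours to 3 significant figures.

t = 4.58 hours

The Hohmann ellipse has a_t = (r₁ + r₂)/2 = 22220 km.
Transfer time t = π√(a_t³/μ) = π√((22220)³ / 3.986×10^5) = 16480 s.
Converting: 16480 s ÷ 3600 s/hour = 4.58 hours.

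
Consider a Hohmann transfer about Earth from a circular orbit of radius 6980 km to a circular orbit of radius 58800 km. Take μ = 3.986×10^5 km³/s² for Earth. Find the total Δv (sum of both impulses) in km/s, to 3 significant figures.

Δv = 3.95 km/s

Semi-major axis of the transfer orbit: a_t = (6980 + 58800)/2 = 32890 km.
At r₁ the circular-orbit speed is v₁ = √(μ/r₁) = 7.5569 km/s.
On the transfer ellipse at r₁, vis-viva equation gives v_p = √[μ(2/r₁ − 1/a_t)] = 10.104 km/s.
First burn Δv₁ = |v_p − v₁| = 2.547 km/s.
At r₂, v₂ = √(μ/r₂) = 2.6036 km/s.
Transfer-orbit speed at r₂: v_a = √[μ(2/r₂ − 1/a_t)] = 1.1994 km/s.
Second burn Δv₂ = |v₂ − v_a| = 1.404 km/s.
Δv = Δv₁ + Δv₂ = 2.547 + 1.404 = 3.951 km/s.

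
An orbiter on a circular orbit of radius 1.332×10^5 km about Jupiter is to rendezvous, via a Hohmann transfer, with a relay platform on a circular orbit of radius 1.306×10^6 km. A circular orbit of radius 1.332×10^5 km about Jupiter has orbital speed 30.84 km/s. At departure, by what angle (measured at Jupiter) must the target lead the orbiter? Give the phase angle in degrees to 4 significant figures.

φ = 106.4°

From the circular-orbit relation v² = μ/r at r = 1.332×10^5 km: μ = v²r = (30.84)² × 1.332×10^5 = 1.26687×10^8 km³/s².
Transfer-ellipse semi-major axis a_t = (r₁ + r₂)/2 = (1.332×10^5 + 1.306×10^6)/2 = 7.196×10^5 km.
Transfer time t = π√(a_t³/μ) = 1.7038×10^5 s.
The target's mean motion on its circular orbit is ω₂ = √(μ/r₂³) = 7.5414×10^-6 rad/s.
Angle swept by the target during transfer: ω₂·t = 1.2849 rad = 73.62°.
The orbiter traverses 180° on the transfer ellipse, so the target must lead by 180° − 73.62° = 106.4°.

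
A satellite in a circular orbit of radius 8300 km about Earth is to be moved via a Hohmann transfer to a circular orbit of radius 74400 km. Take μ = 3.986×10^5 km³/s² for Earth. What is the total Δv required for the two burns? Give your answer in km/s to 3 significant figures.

The Hohmann ellipse has a_t = (r₁ + r₂)/2 = 41350 km.
Circular speed at r₁: v₁ = √(μ/r₁) = √(3.986×10^5/8300) = 6.9299 km/s.
On the transfer ellipse at r₁, vis-viva equation gives v_p = √[μ(2/r₁ − 1/a_t)] = 9.2956 km/s.
First burn Δv₁ = |v_p − v₁| = 2.3657 km/s.
Circular speed at r₂: v₂ = √(μ/r₂) = 2.3146 km/s.
Transfer-orbit speed at r₂: v_a = √[μ(2/r₂ − 1/a_t)] = 1.0370 km/s.
Second burn Δv₂ = |v₂ − v_a| = 1.2776 km/s.
Total Δv = Δv₁ + Δv₂ = 3.643 km/s.

Δv = 3.64 km/s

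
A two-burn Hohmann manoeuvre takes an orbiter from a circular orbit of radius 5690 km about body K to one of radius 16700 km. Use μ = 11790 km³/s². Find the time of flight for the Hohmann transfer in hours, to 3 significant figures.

t = 9.52 hours

Transfer-ellipse semi-major axis a_t = (r₁ + r₂)/2 = (5690 + 16700)/2 = 11195 km.
Half the transfer-orbit period gives t = π√(a_t³/μ) = 34270 s.
Converting: 34270 s ÷ 3600 s/hour = 9.52 hours.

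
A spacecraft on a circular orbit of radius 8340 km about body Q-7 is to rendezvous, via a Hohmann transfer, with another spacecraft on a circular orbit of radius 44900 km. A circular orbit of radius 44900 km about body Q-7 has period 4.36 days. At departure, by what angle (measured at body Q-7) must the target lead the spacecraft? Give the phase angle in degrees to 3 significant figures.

φ = 97.8°

From Kepler's third law T² = 4π²r³/μ at r = 44900 km, T = 4.36 days = 4.36 × 86400 s = 3.76704×10^5 s: μ = 4π²r³/T² = 25182.5 km³/s².
Semi-major axis of the transfer orbit: a_t = (8340 + 44900)/2 = 26620 km.
Transfer time t = π√(a_t³/μ) = 85980 s.
Target angular speed ω₂ = √(μ/r₂³) = 1.668×10^-5 rad/s.
Angle swept by the target during transfer: ω₂·t = 1.4341 rad = 82.17°.
Arrival is 180° from departure on the ellipse, so φ = 180° − 82.17° = 97.8°.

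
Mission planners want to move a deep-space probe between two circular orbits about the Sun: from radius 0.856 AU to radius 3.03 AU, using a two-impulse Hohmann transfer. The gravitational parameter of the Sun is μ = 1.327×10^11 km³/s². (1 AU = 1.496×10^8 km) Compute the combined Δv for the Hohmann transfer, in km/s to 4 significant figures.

Δv = 13.76 km/s

In km: r₁ = 0.856 × 1.496×10^8 = 1.280576×10^8 km; r₂ = 3.03 × 1.496×10^8 = 4.53288×10^8 km.
Transfer-ellipse semi-major axis a_t = (r₁ + r₂)/2 = (1.280576×10^8 + 4.53288×10^8)/2 = 2.906728×10^8 km.
At r₁ the circular-orbit speed is v₁ = √(μ/r₁) = 32.191 km/s.
On the transfer ellipse at r₁, vis-viva gives v_p = √[μ(2/r₁ − 1/a_t)] = 40.199 km/s.
First burn Δv₁ = |v_p − v₁| = 8.008 km/s.
Circular speed at r₂: v₂ = √(μ/r₂) = 17.110 km/s.
Transfer-orbit speed at r₂: v_a = √[μ(2/r₂ − 1/a_t)] = 11.357 km/s.
Second burn Δv₂ = |v₂ − v_a| = 5.753 km/s.
Total Δv = Δv₁ + Δv₂ = 13.76 km/s.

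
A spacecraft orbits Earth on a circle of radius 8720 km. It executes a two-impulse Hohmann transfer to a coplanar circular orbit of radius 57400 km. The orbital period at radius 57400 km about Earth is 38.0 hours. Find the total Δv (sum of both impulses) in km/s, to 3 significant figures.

Δv = 3.43 km/s

From Kepler's third law T² = 4π²r³/μ at r = 57400 km, T = 38.0 hours = 38.0 × 3600 s = 1.368×10^5 s: μ = 4π²r³/T² = 3.98954×10^5 km³/s².
Transfer-ellipse semi-major axis a_t = (r₁ + r₂)/2 = (8720 + 57400)/2 = 33060 km.
At r₁ the circular-orbit speed is v₁ = √(μ/r₁) = 6.764 km/s.
Transfer-orbit speed at r₁ (vis-viva equation): v_p = √[μ(2/r₁ − 1/a_t)] = 8.913 km/s.
First burn Δv₁ = |v_p − v₁| = 2.149 km/s.
Circular speed at r₂: v₂ = √(μ/r₂) = 2.636 km/s.
Transfer-orbit speed at r₂: v_a = √[μ(2/r₂ − 1/a_t)] = 1.354 km/s.
Second burn Δv₂ = |v₂ − v_a| = 1.282 km/s.
Total Δv = Δv₁ + Δv₂ = 3.431 km/s.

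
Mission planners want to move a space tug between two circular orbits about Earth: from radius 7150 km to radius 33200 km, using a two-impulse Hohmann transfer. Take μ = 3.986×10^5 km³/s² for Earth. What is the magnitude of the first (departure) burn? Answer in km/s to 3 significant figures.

Transfer-ellipse semi-major axis a_t = (r₁ + r₂)/2 = (7150 + 33200)/2 = 20175 km.
On the circular orbit at r = 7150 km, v_c = √(μ/r) = 7.466 km/s.
Transfer-orbit speed at the same r (vis-viva, a = a_t): v_t = √[μ(2/r − 1/a_t)] = 9.578 km/s.
Δv₁ = |v_t − v_c| = |9.578 − 7.466| = 2.112 km/s.

Δv₁ = 2.11 km/s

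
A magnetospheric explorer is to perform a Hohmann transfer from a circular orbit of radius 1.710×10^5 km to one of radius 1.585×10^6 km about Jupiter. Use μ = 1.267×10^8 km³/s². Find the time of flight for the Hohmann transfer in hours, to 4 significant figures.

t = 63.78 hours

Semi-major axis of the transfer orbit: a_t = (1.710×10^5 + 1.585×10^6)/2 = 8.780×10^5 km.
By Kepler's third law the transfer-orbit period is T = 2π√(a_t³/μ), so t = T/2 = 2.296×10^5 s.
Converting: 2.296×10^5 s ÷ 3600 s/hour = 63.78 hours.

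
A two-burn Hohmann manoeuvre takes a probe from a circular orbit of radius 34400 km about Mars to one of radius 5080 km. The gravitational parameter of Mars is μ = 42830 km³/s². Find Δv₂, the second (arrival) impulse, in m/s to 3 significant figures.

Δv₂ = 929 m/s

The Hohmann ellipse has a_t = (r₁ + r₂)/2 = 19740 km.
Circular speed at r = 5080 km: v_c = √(μ/r) = 2.90364 km/s.
Transfer-orbit speed at the same r (vis-viva, a = a_t): v_t = √[μ(2/r − 1/a_t)] = 3.83308 km/s.
Δv₂ = |v_t − v_c| = |3.83308 − 2.90364| = 0.9294 km/s.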